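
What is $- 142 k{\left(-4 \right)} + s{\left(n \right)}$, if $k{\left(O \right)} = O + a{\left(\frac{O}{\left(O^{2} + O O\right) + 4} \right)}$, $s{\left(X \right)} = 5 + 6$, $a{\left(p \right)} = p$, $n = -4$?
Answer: $\frac{5353}{9} \approx 594.78$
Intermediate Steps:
$s{\left(X \right)} = 11$
$k{\left(O \right)} = O + \frac{O}{4 + 2 O^{2}}$ ($k{\left(O \right)} = O + \frac{O}{\left(O^{2} + O O\right) + 4} = O + \frac{O}{\left(O^{2} + O^{2}\right) + 4} = O + \frac{O}{2 O^{2} + 4} = O + \frac{O}{4 + 2 O^{2}}$)
$- 142 k{\left(-4 \right)} + s{\left(n \right)} = - 142 \cdot \frac{1}{2} \left(-4\right) \frac{1}{2 + \left(-4\right)^{2}} \left(5 + 2 \left(-4\right)^{2}\right) + 11 = - 142 \cdot \frac{1}{2} \left(-4\right) \frac{1}{2 + 16} \left(5 + 2 \cdot 16\right) + 11 = - 142 \cdot \frac{1}{2} \left(-4\right) \frac{1}{18} \left(5 + 32\right) + 11 = - 142 \cdot \frac{1}{2} \left(-4\right) \frac{1}{18} \cdot 37 + 11 = \left(-142\right) \left(- \frac{37}{9}\right) + 11 = \frac{5254}{9} + 11 = \frac{5353}{9}$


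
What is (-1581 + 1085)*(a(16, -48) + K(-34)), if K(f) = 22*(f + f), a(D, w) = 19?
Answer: 732592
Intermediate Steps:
K(f) = 44*f (K(f) = 22*(2*f) = 44*f)
(-1581 + 1085)*(a(16, -48) + K(-34)) = (-1581 + 1085)*(19 + 44*(-34)) = -496*(19 - 1496) = -496*(-1477) = 732592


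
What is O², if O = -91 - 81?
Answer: 29584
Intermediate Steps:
O = -172
O² = (-172)² = 29584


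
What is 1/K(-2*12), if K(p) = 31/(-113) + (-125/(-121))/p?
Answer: -328152/104149 ≈ -3.1508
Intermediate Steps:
K(p) = -31/113 + 125/(121*p) (K(p) = 31*(-1/113) + (-125*(-1/121))/p = -31/113 + 125/(121*p))
1/K(-2*12) = 1/((14125 - (-7502)*12)/(13673*((-2*12)))) = 1/((1/13673)*(14125 - 3751*(-24))/(-24)) = 1/((1/13673)*(-1/24)*(14125 + 90024)) = 1/((1/13673)*(-1/24)*104149) = 1/(-104149/328152) = -328152/104149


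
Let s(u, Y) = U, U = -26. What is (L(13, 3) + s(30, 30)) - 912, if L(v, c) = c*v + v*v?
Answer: -730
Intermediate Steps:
s(u, Y) = -26
L(v, c) = v**2 + c*v (L(v, c) = c*v + v**2 = v**2 + c*v)
(L(13, 3) + s(30, 30)) - 912 = (13*(3 + 13) - 26) - 912 = (13*16 - 26) - 912 = (208 - 26) - 912 = 182 - 912 = -730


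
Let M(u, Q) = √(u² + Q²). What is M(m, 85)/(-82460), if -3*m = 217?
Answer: -√112114/247380 ≈ -0.0013535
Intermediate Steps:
m = -217/3 (m = -⅓*217 = -217/3 ≈ -72.333)
M(u, Q) = √(Q² + u²)
M(m, 85)/(-82460) = √(85² + (-217/3)²)/(-82460) = √(7225 + 47089/9)*(-1/82460) = √(112114/9)*(-1/82460) = (√112114/3)*(-1/82460) = -√112114/247380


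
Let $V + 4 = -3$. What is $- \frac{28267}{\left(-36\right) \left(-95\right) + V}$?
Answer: $- \frac{28267}{3413} \approx -8.2822$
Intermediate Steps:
$V = -7$ ($V = -4 - 3 = -7$)
$- \frac{28267}{\left(-36\right) \left(-95\right) + V} = - \frac{28267}{\left(-36\right) \left(-95\right) - 7} = - \frac{28267}{3420 - 7} = - \frac{28267}{3413}$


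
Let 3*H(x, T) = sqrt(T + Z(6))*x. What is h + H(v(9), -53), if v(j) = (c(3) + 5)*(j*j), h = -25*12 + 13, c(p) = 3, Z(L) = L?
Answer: -287 + 216*I*sqrt(47) ≈ -287.0 + 1480.8*I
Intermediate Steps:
h = -287 (h = -300 + 13 = -287)
v(j) = 8*j**2 (v(j) = (3 + 5)*(j*j) = 8*j**2)
H(x, T) = x*sqrt(6 + T)/3 (H(x, T) = (sqrt(T + 6)*x)/3 = (sqrt(6 + T)*x)/3 = (x*sqrt(6 + T))/3 = x*sqrt(6 + T)/3)
h + H(v(9), -53) = -287 + (8*9**2)*sqrt(6 - 53)/3 = -287 + (8*81)*sqrt(-47)/3 = -287 + (1/3)*648*(I*sqrt(47)) = -287 + 216*I*sqrt(47)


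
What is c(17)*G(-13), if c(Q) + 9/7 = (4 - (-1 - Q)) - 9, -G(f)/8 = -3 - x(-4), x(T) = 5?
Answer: 5248/7 ≈ 749.71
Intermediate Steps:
G(f) = 64 (G(f) = -8*(-3 - 1*5) = -8*(-3 - 5) = -8*(-8) = 64)
c(Q) = -37/7 + Q (c(Q) = -9/7 + ((4 - (-1 - Q)) - 9) = -9/7 + ((4 + (1 + Q)) - 9) = -9/7 + ((5 + Q) - 9) = -9/7 + (-4 + Q) = -37/7 + Q)
c(17)*G(-13) = (-37/7 + 17)*64 = (82/7)*64 = 5248/7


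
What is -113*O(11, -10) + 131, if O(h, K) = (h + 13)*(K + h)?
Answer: -2581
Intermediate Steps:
O(h, K) = (13 + h)*(K + h)
-113*O(11, -10) + 131 = -113*(11² + 13*(-10) + 13*11 - 10*11) + 131 = -113*(121 - 130 + 143 - 110) + 131 = -113*24 + 131 = -2712 + 131 = -2581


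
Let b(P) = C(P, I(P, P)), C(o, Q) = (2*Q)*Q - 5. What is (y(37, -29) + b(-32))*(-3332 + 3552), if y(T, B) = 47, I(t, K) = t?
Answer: 459800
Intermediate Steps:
C(o, Q) = -5 + 2*Q² (C(o, Q) = 2*Q² - 5 = -5 + 2*Q²)
b(P) = -5 + 2*P²
(y(37, -29) + b(-32))*(-3332 + 3552) = (47 + (-5 + 2*(-32)²))*(-3332 + 3552) = (47 + (-5 + 2*1024))*220 = (47 + (-5 + 2048))*220 = (47 + 2043)*220 = 2090*220 = 459800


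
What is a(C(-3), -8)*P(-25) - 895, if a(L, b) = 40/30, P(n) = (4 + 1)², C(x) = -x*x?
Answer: -2585/3 ≈ -861.67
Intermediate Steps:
C(x) = -x²
P(n) = 25 (P(n) = 5² = 25)
a(L, b) = 4/3 (a(L, b) = 40*(1/30) = 4/3)
a(C(-3), -8)*P(-25) - 895 = (4/3)*25 - 895 = 100/3 - 895 = -2585/3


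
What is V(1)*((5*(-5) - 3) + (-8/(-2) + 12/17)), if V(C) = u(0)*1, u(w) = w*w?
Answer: 0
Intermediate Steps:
u(w) = w²
V(C) = 0 (V(C) = 0²*1 = 0*1 = 0)
V(1)*((5*(-5) - 3) + (-8/(-2) + 12/17)) = 0*((5*(-5) - 3) + (-8/(-2) + 12/17)) = 0*((-25 - 3) + (-8*(-½) + 12*(1/17))) = 0*(-28 + (4 + 12/17)) = 0*(-28 + 80/17) = 0*(-396/17) = 0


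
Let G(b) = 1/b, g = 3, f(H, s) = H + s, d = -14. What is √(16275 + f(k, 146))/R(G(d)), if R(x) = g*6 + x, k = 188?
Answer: 14*√16609/251 ≈ 7.1883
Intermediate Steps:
G(b) = 1/b
R(x) = 18 + x (R(x) = 3*6 + x = 18 + x)
√(16275 + f(k, 146))/R(G(d)) = √(16275 + (188 + 146))/(18 + 1/(-14)) = √(16275 + 334)/(18 - 1/14) = √16609/(251/14) = √16609*(14/251) = 14*√16609/251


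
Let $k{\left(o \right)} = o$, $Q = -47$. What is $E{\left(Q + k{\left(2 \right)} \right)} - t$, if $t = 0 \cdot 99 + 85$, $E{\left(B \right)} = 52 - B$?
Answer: $12$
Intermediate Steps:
$t = 85$ ($t = 0 + 85 = 85$)
$E{\left(Q + k{\left(2 \right)} \right)} - t = \left(52 - \left(-47 + 2\right)\right) - 85 = \left(52 - -45\right) - 85 = \left(52 + 45\right) - 85 = 97 - 85 = 12$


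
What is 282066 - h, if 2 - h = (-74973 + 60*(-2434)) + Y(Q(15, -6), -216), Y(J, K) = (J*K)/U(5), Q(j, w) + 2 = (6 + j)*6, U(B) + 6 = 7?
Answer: 34267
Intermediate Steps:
U(B) = 1 (U(B) = -6 + 7 = 1)
Q(j, w) = 34 + 6*j (Q(j, w) = -2 + (6 + j)*6 = -2 + (36 + 6*j) = 34 + 6*j)
Y(J, K) = J*K (Y(J, K) = (J*K)/1 = (J*K)*1 = J*K)
h = 247799 (h = 2 - ((-74973 + 60*(-2434)) + (34 + 6*15)*(-216)) = 2 - ((-74973 - 146040) + (34 + 90)*(-216)) = 2 - (-221013 + 124*(-216)) = 2 - (-221013 - 26784) = 2 - 1*(-247797) = 2 + 247797 = 247799)
282066 - h = 282066 - 1*247799 = 282066 - 247799 = 34267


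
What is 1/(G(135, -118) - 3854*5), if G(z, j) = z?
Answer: -1/19135 ≈ -5.2260e-5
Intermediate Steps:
1/(G(135, -118) - 3854*5) = 1/(135 - 3854*5) = 1/(135 - 19270) = 1/(-19135) = -1/19135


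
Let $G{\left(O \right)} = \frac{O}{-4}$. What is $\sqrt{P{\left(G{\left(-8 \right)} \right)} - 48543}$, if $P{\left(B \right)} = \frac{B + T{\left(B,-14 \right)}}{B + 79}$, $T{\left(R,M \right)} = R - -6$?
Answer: $\frac{i \sqrt{3931973}}{9} \approx 220.32 i$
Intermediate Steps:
$G{\left(O \right)} = - \frac{O}{4}$ ($G{\left(O \right)} = O \left(- \frac{1}{4}\right) = - \frac{O}{4}$)
$T{\left(R,M \right)} = 6 + R$ ($T{\left(R,M \right)} = R + 6 = 6 + R$)
$P{\left(B \right)} = \frac{6 + 2 B}{79 + B}$ ($P{\left(B \right)} = \frac{B + \left(6 + B\right)}{B + 79} = \frac{6 + 2 B}{79 + B}$)
$\sqrt{P{\left(G{\left(-8 \right)} \right)} - 48543} = \sqrt{\frac{2 \left(3 - -2\right)}{79 - -2} - 48543} = \sqrt{\frac{2 \left(3 + 2\right)}{79 + 2} - 48543} = \sqrt{2 \cdot \frac{1}{81} \cdot 5 - 48543} = \sqrt{\frac{10}{81} - 48543} = \sqrt{- \frac{3931973}{81}} = \frac{i \sqrt{3931973}}{9}$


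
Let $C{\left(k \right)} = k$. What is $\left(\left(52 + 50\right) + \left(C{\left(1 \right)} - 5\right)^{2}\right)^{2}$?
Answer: $13924$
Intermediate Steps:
$\left(\left(52 + 50\right) + \left(C{\left(1 \right)} - 5\right)^{2}\right)^{2} = \left(\left(52 + 50\right) + \left(1 - 5\right)^{2}\right)^{2} = \left(102 + \left(-4\right)^{2}\right)^{2} = \left(102 + 16\right)^{2} = 118^{2} = 13924$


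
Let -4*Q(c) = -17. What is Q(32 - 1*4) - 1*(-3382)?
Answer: 13545/4 ≈ 3386.3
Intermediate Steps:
Q(c) = 17/4 (Q(c) = -¼*(-17) = 17/4)
Q(32 - 1*4) - 1*(-3382) = 17/4 - 1*(-3382) = 17/4 + 3382 = 13545/4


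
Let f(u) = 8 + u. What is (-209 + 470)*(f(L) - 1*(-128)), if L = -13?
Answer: 32103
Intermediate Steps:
(-209 + 470)*(f(L) - 1*(-128)) = (-209 + 470)*((8 - 13) - 1*(-128)) = 261*(-5 + 128) = 261*123 = 32103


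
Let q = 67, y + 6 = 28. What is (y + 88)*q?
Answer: 7370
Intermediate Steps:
y = 22 (y = -6 + 28 = 22)
(y + 88)*q = (22 + 88)*67 = 110*67 = 7370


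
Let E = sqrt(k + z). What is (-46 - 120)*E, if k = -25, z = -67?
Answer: -332*I*sqrt(23) ≈ -1592.2*I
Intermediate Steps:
E = 2*I*sqrt(23) (E = sqrt(-25 - 67) = sqrt(-92) = 2*I*sqrt(23) ≈ 9.5917*I)
(-46 - 120)*E = (-46 - 120)*(2*I*sqrt(23)) = -332*I*sqrt(23)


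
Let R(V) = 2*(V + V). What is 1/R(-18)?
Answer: -1/72 ≈ -0.013889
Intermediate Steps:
R(V) = 4*V (R(V) = 2*(2*V) = 4*V)
1/R(-18) = 1/(4*(-18)) = 1/(-72) = -1/72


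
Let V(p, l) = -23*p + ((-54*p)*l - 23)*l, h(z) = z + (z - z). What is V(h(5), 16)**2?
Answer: 4844577609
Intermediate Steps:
h(z) = z (h(z) = z + 0 = z)
V(p, l) = -23*p + l*(-23 - 54*l*p) (V(p, l) = -23*p + (-54*l*p - 23)*l = -23*p + (-23 - 54*l*p)*l = -23*p + l*(-23 - 54*l*p))
V(h(5), 16)**2 = (-23*16 - 23*5 - 54*5*16**2)**2 = (-368 - 115 - 54*5*256)**2 = (-368 - 115 - 69120)**2 = (-69603)**2 = 4844577609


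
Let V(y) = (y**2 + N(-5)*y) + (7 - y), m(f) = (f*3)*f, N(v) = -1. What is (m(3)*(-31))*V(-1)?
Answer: -8370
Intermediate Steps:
m(f) = 3*f**2 (m(f) = (3*f)*f = 3*f**2)
V(y) = 7 + y**2 - 2*y (V(y) = (y**2 - y) + (7 - y) = 7 + y**2 - 2*y)
(m(3)*(-31))*V(-1) = ((3*3**2)*(-31))*(7 + (-1)**2 - 2*(-1)) = ((3*9)*(-31))*(7 + 1 + 2) = (27*(-31))*10 = -837*10 = -8370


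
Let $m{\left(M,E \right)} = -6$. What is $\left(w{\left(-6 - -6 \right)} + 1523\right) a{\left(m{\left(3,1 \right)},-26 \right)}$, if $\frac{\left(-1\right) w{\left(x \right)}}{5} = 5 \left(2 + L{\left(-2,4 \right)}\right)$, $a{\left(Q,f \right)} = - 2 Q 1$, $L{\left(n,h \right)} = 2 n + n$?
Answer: $19476$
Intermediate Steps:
$L{\left(n,h \right)} = 3 n$
$a{\left(Q,f \right)} = - 2 Q$
$w{\left(x \right)} = 100$ ($w{\left(x \right)} = - 5 \cdot 5 \left(2 + 3 \left(-2\right)\right) = - 5 \cdot 5 \left(2 - 6\right) = - 5 \cdot 5 \left(-4\right) = \left(-5\right) \left(-20\right) = 100$)
$\left(w{\left(-6 - -6 \right)} + 1523\right) a{\left(m{\left(3,1 \right)},-26 \right)} = \left(100 + 1523\right) \left(\left(-2\right) \left(-6\right)\right) = 1623 \cdot 12 = 19476$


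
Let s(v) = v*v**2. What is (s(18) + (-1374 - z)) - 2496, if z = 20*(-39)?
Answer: 2742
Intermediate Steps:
s(v) = v**3
z = -780
(s(18) + (-1374 - z)) - 2496 = (18**3 + (-1374 - 1*(-780))) - 2496 = (5832 + (-1374 + 780)) - 2496 = (5832 - 594) - 2496 = 5238 - 2496 = 2742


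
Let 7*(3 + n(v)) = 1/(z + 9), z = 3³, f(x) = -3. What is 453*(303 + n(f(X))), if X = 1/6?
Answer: 11415751/84 ≈ 1.3590e+5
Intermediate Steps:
X = ⅙ ≈ 0.16667
z = 27
n(v) = -755/252 (n(v) = -3 + 1/(7*(27 + 9)) = -3 + (⅐)/36 = -3 + (⅐)*(1/36) = -3 + 1/252 = -755/252)
453*(303 + n(f(X))) = 453*(303 - 755/252) = 453*(75601/252) = 11415751/84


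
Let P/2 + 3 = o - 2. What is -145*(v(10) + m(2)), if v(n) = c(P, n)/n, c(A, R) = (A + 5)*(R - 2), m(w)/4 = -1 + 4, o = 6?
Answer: -2552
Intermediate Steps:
P = 2 (P = -6 + 2*(6 - 2) = -6 + 2*4 = -6 + 8 = 2)
m(w) = 12 (m(w) = 4*(-1 + 4) = 4*3 = 12)
c(A, R) = (-2 + R)*(5 + A) (c(A, R) = (5 + A)*(-2 + R) = (-2 + R)*(5 + A))
v(n) = (-14 + 7*n)/n (v(n) = (-10 - 2*2 + 5*n + 2*n)/n = (-10 - 4 + 5*n + 2*n)/n = (-14 + 7*n)/n)
-145*(v(10) + m(2)) = -145*((7 - 14/10) + 12) = -145*((7 - 14*⅒) + 12) = -145*((7 - 7/5) + 12) = -145*(28/5 + 12) = -145*88/5 = -2552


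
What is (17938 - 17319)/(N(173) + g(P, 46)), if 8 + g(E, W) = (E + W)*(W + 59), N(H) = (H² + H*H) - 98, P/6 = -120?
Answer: -619/11018 ≈ -0.056181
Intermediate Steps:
P = -720 (P = 6*(-120) = -720)
N(H) = -98 + 2*H² (N(H) = (H² + H²) - 98 = 2*H² - 98 = -98 + 2*H²)
g(E, W) = -8 + (59 + W)*(E + W) (g(E, W) = -8 + (E + W)*(W + 59) = -8 + (E + W)*(59 + W) = -8 + (59 + W)*(E + W))
(17938 - 17319)/(N(173) + g(P, 46)) = (17938 - 17319)/((-98 + 2*173²) + (-8 + 46² + 59*(-720) + 59*46 - 720*46)) = 619/((-98 + 2*29929) + (-8 + 2116 - 42480 + 2714 - 33120)) = 619/((-98 + 59858) - 70778) = 619/(59760 - 70778) = 619/(-11018) = 619*(-1/11018) = -619/11018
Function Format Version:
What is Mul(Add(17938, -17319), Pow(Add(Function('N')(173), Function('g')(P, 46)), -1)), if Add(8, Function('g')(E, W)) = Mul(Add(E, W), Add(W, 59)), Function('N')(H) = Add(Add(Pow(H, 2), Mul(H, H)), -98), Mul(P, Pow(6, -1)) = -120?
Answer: Rational(-619, 11018) ≈ -0.056181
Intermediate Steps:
P = -720 (P = Mul(6, -120) = -720)
Function('N')(H) = Add(-98, Mul(2, Pow(H, 2))) (Function('N')(H) = Add(Add(Pow(H, 2), Pow(H, 2)), -98) = Add(Mul(2, Pow(H, 2)), -98) = Add(-98, Mul(2, Pow(H, 2))))
Function('g')(E, W) = Add(-8, Mul(Add(59, W), Add(E, W))) (Function('g')(E, W) = Add(-8, Mul(Add(E, W), Add(W, 59))) = Add(-8, Mul(Add(E, W), Add(59, W))) = Add(-8, Mul(Add(59, W), Add(E, W))))
Mul(Add(17938, -17319), Pow(Add(Function('N')(173), Function('g')(P, 46)), -1)) = Mul(Add(17938, -17319), Pow(Add(Add(-98, Mul(2, Pow(173, 2))), Add(-8, Pow(46, 2), Mul(59, -720), Mul(59, 46), Mul(-720, 46))), -1)) = Mul(619, Pow(Add(Add(-98, Mul(2, 29929)), Add(-8, 2116, -42480, 2714, -33120)), -1)) = Mul(619, Pow(Add(Add(-98, 59858), -70778), -1)) = Mul(619, Pow(Add(59760, -70778), -1)) = Mul(619, Pow(-11018, -1)) = Mul(619, Rational(-1, 11018)) = Rational(-619, 11018)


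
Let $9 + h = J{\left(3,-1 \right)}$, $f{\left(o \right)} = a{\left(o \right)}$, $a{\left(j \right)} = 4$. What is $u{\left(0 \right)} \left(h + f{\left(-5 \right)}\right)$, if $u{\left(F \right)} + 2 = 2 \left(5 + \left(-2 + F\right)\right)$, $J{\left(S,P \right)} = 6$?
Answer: $4$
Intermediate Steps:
$f{\left(o \right)} = 4$
$h = -3$ ($h = -9 + 6 = -3$)
$u{\left(F \right)} = 4 + 2 F$ ($u{\left(F \right)} = -2 + 2 \left(5 + \left(-2 + F\right)\right) = -2 + 2 \left(3 + F\right) = -2 + \left(6 + 2 F\right) = 4 + 2 F$)
$u{\left(0 \right)} \left(h + f{\left(-5 \right)}\right) = \left(4 + 2 \cdot 0\right) \left(-3 + 4\right) = \left(4 + 0\right) 1 = 4 \cdot 1 = 4$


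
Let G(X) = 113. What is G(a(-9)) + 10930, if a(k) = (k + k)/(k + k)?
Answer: 11043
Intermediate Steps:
a(k) = 1 (a(k) = (2*k)/((2*k)) = (2*k)*(1/(2*k)) = 1)
G(a(-9)) + 10930 = 113 + 10930 = 11043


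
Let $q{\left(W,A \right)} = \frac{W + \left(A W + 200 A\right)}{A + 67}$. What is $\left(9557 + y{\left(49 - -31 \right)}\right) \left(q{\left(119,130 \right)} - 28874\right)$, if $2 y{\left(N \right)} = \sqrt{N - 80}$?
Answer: $- \frac{53964451073}{197} \approx -2.7393 \cdot 10^{8}$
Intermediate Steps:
$q{\left(W,A \right)} = \frac{W + 200 A + A W}{67 + A}$ ($q{\left(W,A \right)} = \frac{W + \left(200 A + A W\right)}{67 + A} = \frac{W + 200 A + A W}{67 + A}$)
$y{\left(N \right)} = \frac{\sqrt{-80 + N}}{2}$ ($y{\left(N \right)} = \frac{\sqrt{N - 80}}{2} = \frac{\sqrt{-80 + N}}{2}$)
$\left(9557 + y{\left(49 - -31 \right)}\right) \left(q{\left(119,130 \right)} - 28874\right) = \left(9557 + \frac{\sqrt{-80 + \left(49 - -31\right)}}{2}\right) \left(\frac{119 + 200 \cdot 130 + 130 \cdot 119}{67 + 130} - 28874\right) = \left(9557 + \frac{\sqrt{-80 + \left(49 + 31\right)}}{2}\right) \left(\frac{119 + 26000 + 15470}{197} - 28874\right) = \left(9557 + \frac{\sqrt{-80 + 80}}{2}\right) \left(\frac{1}{197} \cdot 41589 - 28874\right) = \left(9557 + \frac{\sqrt{0}}{2}\right) \left(\frac{41589}{197} - 28874\right) = \left(9557 + \frac{1}{2} \cdot 0\right) \left(- \frac{5646589}{197}\right) = \left(9557 + 0\right) \left(- \frac{5646589}{197}\right) = 9557 \left(- \frac{5646589}{197}\right) = - \frac{53964451073}{197}$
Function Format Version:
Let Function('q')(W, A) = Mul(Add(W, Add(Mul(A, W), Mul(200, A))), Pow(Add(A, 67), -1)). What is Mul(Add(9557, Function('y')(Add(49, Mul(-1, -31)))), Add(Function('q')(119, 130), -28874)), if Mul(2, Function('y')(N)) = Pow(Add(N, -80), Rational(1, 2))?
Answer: Rational(-53964451073, 197) ≈ -2.7393e+8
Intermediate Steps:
Function('q')(W, A) = Mul(Pow(Add(67, A), -1), Add(W, Mul(200, A), Mul(A, W))) (Function('q')(W, A) = Mul(Add(W, Add(Mul(200, A), Mul(A, W))), Pow(Add(67, A), -1)) = Mul(Add(W, Mul(200, A), Mul(A, W)), Pow(Add(67, A), -1)) = Mul(Pow(Add(67, A), -1), Add(W, Mul(200, A), Mul(A, W))))
Function('y')(N) = Mul(Rational(1, 2), Pow(Add(-80, N), Rational(1, 2))) (Function('y')(N) = Mul(Rational(1, 2), Pow(Add(N, -80), Rational(1, 2))) = Mul(Rational(1, 2), Pow(Add(-80, N), Rational(1, 2))))
Mul(Add(9557, Function('y')(Add(49, Mul(-1, -31)))), Add(Function('q')(119, 130), -28874)) = Mul(Add(9557, Mul(Rational(1, 2), Pow(Add(-80, Add(49, Mul(-1, -31))), Rational(1, 2)))), Add(Mul(Pow(Add(67, 130), -1), Add(119, Mul(200, 130), Mul(130, 119))), -28874)) = Mul(Add(9557, Mul(Rational(1, 2), Pow(Add(-80, Add(49, 31)), Rational(1, 2)))), Add(Mul(Pow(197, -1), Add(119, 26000, 15470)), -28874)) = Mul(Add(9557, Mul(Rational(1, 2), Pow(Add(-80, 80), Rational(1, 2)))), Add(Mul(Rational(1, 197), 41589), -28874)) = Mul(Add(9557, Mul(Rational(1, 2), Pow(0, Rational(1, 2)))), Add(Rational(41589, 197), -28874)) = Mul(Add(9557, Mul(Rational(1, 2), 0)), Rational(-5646589, 197)) = Mul(Add(9557, 0), Rational(-5646589, 197)) = Mul(9557, Rational(-5646589, 197)) = Rational(-53964451073, 197)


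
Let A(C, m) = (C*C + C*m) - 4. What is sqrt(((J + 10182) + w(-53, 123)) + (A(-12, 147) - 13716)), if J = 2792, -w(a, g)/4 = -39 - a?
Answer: I*sqrt(2422) ≈ 49.214*I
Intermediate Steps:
w(a, g) = 156 + 4*a (w(a, g) = -4*(-39 - a) = 156 + 4*a)
A(C, m) = -4 + C**2 + C*m (A(C, m) = (C**2 + C*m) - 4 = -4 + C**2 + C*m)
sqrt(((J + 10182) + w(-53, 123)) + (A(-12, 147) - 13716)) = sqrt(((2792 + 10182) + (156 + 4*(-53))) + ((-4 + (-12)**2 - 12*147) - 13716)) = sqrt((12974 + (156 - 212)) + ((-4 + 144 - 1764) - 13716)) = sqrt((12974 - 56) + (-1624 - 13716)) = sqrt(12918 - 15340) = sqrt(-2422) = I*sqrt(2422)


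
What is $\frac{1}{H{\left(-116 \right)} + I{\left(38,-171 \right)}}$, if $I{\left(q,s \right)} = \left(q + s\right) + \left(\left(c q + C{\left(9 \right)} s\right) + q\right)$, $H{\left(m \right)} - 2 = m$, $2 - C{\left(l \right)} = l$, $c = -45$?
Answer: $- \frac{1}{722} \approx -0.001385$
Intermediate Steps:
$C{\left(l \right)} = 2 - l$
$H{\left(m \right)} = 2 + m$
$I{\left(q,s \right)} = - 43 q - 6 s$ ($I{\left(q,s \right)} = \left(q + s\right) - \left(44 q - \left(2 - 9\right) s\right) = \left(q + s\right) - \left(7 s + 44 q\right) = - 43 q - 6 s$)
$\frac{1}{H{\left(-116 \right)} + I{\left(38,-171 \right)}} = \frac{1}{\left(2 - 116\right) - 608} = \frac{1}{-114 + \left(-1634 + 1026\right)} = \frac{1}{-114 - 608} = \frac{1}{-722} = - \frac{1}{722}$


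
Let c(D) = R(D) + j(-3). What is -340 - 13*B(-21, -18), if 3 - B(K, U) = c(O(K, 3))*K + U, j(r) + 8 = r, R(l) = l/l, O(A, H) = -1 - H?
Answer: 2117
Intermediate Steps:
R(l) = 1
j(r) = -8 + r
c(D) = -10 (c(D) = 1 + (-8 - 3) = 1 - 11 = -10)
B(K, U) = 3 - U + 10*K (B(K, U) = 3 - (-10*K + U) = 3 - (U - 10*K) = 3 + (-U + 10*K) = 3 - U + 10*K)
-340 - 13*B(-21, -18) = -340 - 13*(3 - 1*(-18) + 10*(-21)) = -340 - 13*(3 + 18 - 210) = -340 - 13*(-189) = -340 + 2457 = 2117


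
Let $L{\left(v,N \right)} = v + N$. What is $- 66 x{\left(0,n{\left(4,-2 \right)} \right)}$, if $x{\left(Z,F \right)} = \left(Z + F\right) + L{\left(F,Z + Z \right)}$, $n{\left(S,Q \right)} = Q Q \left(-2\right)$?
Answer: $1056$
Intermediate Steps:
$n{\left(S,Q \right)} = - 2 Q^{2}$ ($n{\left(S,Q \right)} = Q^{2} \left(-2\right) = - 2 Q^{2}$)
$L{\left(v,N \right)} = N + v$
$x{\left(Z,F \right)} = 2 F + 3 Z$ ($x{\left(Z,F \right)} = \left(Z + F\right) + \left(\left(Z + Z\right) + F\right) = \left(F + Z\right) + \left(2 Z + F\right) = \left(F + Z\right) + \left(F + 2 Z\right) = 2 F + 3 Z$)
$- 66 x{\left(0,n{\left(4,-2 \right)} \right)} = - 66 \left(2 \left(- 2 \left(-2\right)^{2}\right) + 3 \cdot 0\right) = - 66 \left(2 \left(\left(-2\right) 4\right) + 0\right) = - 66 \left(2 \left(-8\right) + 0\right) = - 66 \left(-16 + 0\right) = \left(-66\right) \left(-16\right) = 1056$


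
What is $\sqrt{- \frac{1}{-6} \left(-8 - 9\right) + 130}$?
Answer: $\frac{\sqrt{4578}}{6} \approx 11.277$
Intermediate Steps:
$\sqrt{- \frac{1}{-6} \left(-8 - 9\right) + 130} = \sqrt{\left(-1\right) \left(- \frac{1}{6}\right) \left(-17\right) + 130} = \sqrt{\frac{1}{6} \left(-17\right) + 130} = \sqrt{- \frac{17}{6} + 130} = \sqrt{\frac{763}{6}} = \frac{\sqrt{4578}}{6}$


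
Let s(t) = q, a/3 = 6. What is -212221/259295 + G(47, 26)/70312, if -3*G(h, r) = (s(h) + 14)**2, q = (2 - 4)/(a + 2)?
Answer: -896302944859/1093893002400 ≈ -0.81937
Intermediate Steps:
a = 18 (a = 3*6 = 18)
q = -1/10 (q = (2 - 4)/(18 + 2) = -2/20 = -2*1/20 = -1/10 ≈ -0.10000)
s(t) = -1/10
G(h, r) = -19321/300 (G(h, r) = -(-1/10 + 14)**2/3 = -(139/10)**2/3 = -1/3*19321/100 = -19321/300)
-212221/259295 + G(47, 26)/70312 = -212221/259295 - 19321/300/70312 = -212221*1/259295 - 19321/300*1/70312 = -212221/259295 - 19321/21093600 = -896302944859/1093893002400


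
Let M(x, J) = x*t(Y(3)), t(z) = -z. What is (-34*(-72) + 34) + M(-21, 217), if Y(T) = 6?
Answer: 2608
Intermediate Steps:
M(x, J) = -6*x (M(x, J) = x*(-1*6) = x*(-6) = -6*x)
(-34*(-72) + 34) + M(-21, 217) = (-34*(-72) + 34) - 6*(-21) = (2448 + 34) + 126 = 2482 + 126 = 2608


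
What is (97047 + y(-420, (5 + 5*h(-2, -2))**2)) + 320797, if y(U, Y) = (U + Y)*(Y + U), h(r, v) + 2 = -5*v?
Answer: 2993869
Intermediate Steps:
h(r, v) = -2 - 5*v
y(U, Y) = (U + Y)**2 (y(U, Y) = (U + Y)*(U + Y) = (U + Y)**2)
(97047 + y(-420, (5 + 5*h(-2, -2))**2)) + 320797 = (97047 + (-420 + (5 + 5*(-2 - 5*(-2)))**2)**2) + 320797 = (97047 + (-420 + (5 + 5*(-2 + 10))**2)**2) + 320797 = (97047 + (-420 + (5 + 5*8)**2)**2) + 320797 = (97047 + (-420 + (5 + 40)**2)**2) + 320797 = (97047 + (-420 + 45**2)**2) + 320797 = (97047 + (-420 + 2025)**2) + 320797 = (97047 + 1605**2) + 320797 = (97047 + 2576025) + 320797 = 2673072 + 320797 = 2993869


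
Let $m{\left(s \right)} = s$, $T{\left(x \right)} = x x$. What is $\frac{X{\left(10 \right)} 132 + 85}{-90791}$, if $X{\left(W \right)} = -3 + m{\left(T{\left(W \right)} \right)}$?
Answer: $- \frac{12889}{90791} \approx -0.14196$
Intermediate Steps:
$T{\left(x \right)} = x^{2}$
$X{\left(W \right)} = -3 + W^{2}$
$\frac{X{\left(10 \right)} 132 + 85}{-90791} = \frac{\left(-3 + 10^{2}\right) 132 + 85}{-90791} = \left(\left(-3 + 100\right) 132 + 85\right) \left(- \frac{1}{90791}\right) = \left(97 \cdot 132 + 85\right) \left(- \frac{1}{90791}\right) = \left(12804 + 85\right) \left(- \frac{1}{90791}\right) = 12889 \left(- \frac{1}{90791}\right) = - \frac{12889}{90791}$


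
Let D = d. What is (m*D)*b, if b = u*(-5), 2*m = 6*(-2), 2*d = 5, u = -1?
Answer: -75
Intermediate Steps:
d = 5/2 (d = (½)*5 = 5/2 ≈ 2.5000)
D = 5/2 ≈ 2.5000
m = -6 (m = (6*(-2))/2 = (½)*(-12) = -6)
b = 5 (b = -1*(-5) = 5)
(m*D)*b = -6*5/2*5 = -15*5 = -75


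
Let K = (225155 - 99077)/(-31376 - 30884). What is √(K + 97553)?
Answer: √94534396421630/31130 ≈ 312.33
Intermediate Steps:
K = -63039/31130 (K = 126078/(-62260) = 126078*(-1/62260) = -63039/31130 ≈ -2.0250)
√(K + 97553) = √(-63039/31130 + 97553) = √(3036761851/31130) = √94534396421630/31130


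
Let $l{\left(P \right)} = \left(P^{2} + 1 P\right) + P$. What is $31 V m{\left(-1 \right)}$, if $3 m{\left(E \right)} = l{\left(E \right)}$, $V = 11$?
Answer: $- \frac{341}{3} \approx -113.67$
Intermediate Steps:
$l{\left(P \right)} = P^{2} + 2 P$ ($l{\left(P \right)} = \left(P^{2} + P\right) + P = \left(P + P^{2}\right) + P = P^{2} + 2 P$)
$m{\left(E \right)} = \frac{E \left(2 + E\right)}{3}$
$31 V m{\left(-1 \right)} = 31 \cdot 11 \cdot \frac{1}{3} \left(-1\right) \left(2 - 1\right) = 341 \cdot \frac{1}{3} \left(-1\right) 1 = 341 \left(- \frac{1}{3}\right) = - \frac{341}{3}$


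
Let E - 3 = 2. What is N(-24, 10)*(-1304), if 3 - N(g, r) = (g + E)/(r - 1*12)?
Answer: 8476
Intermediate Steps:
E = 5 (E = 3 + 2 = 5)
N(g, r) = 3 - (5 + g)/(-12 + r) (N(g, r) = 3 - (g + 5)/(r - 1*12) = 3 - (5 + g)/(r - 12) = 3 - (5 + g)/(-12 + r))
N(-24, 10)*(-1304) = ((-41 - 1*(-24) + 3*10)/(-12 + 10))*(-1304) = ((-41 + 24 + 30)/(-2))*(-1304) = -½*13*(-1304) = -13/2*(-1304) = 8476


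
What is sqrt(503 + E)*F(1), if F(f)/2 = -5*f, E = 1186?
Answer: -10*sqrt(1689) ≈ -410.97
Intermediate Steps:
F(f) = -10*f (F(f) = 2*(-5*f) = -10*f)
sqrt(503 + E)*F(1) = sqrt(503 + 1186)*(-10*1) = sqrt(1689)*(-10) = -10*sqrt(1689)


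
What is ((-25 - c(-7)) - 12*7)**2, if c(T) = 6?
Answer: 13225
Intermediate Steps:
((-25 - c(-7)) - 12*7)**2 = ((-25 - 1*6) - 12*7)**2 = ((-25 - 6) - 84)**2 = (-31 - 84)**2 = (-115)**2 = 13225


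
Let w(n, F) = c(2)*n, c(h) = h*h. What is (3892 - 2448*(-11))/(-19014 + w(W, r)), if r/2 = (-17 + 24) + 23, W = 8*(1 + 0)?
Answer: -15410/9491 ≈ -1.6236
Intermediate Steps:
W = 8 (W = 8*1 = 8)
c(h) = h²
r = 60 (r = 2*((-17 + 24) + 23) = 2*(7 + 23) = 2*30 = 60)
w(n, F) = 4*n (w(n, F) = 2²*n = 4*n)
(3892 - 2448*(-11))/(-19014 + w(W, r)) = (3892 - 2448*(-11))/(-19014 + 4*8) = (3892 + 26928)/(-19014 + 32) = 30820/(-18982) = 30820*(-1/18982) = -15410/9491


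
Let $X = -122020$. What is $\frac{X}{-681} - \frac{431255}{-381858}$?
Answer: $\frac{5209777535}{28893922} \approx 180.31$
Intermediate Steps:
$\frac{X}{-681} - \frac{431255}{-381858} = - \frac{122020}{-681} - \frac{431255}{-381858} = \left(-122020\right) \left(- \frac{1}{681}\right) - - \frac{431255}{381858} = \frac{122020}{681} + \frac{431255}{381858} = \frac{5209777535}{28893922}$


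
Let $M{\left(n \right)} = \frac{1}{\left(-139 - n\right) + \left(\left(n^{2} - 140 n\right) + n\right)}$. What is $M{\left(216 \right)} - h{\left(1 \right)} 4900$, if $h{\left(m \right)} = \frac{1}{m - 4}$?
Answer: $\frac{79757303}{48831} \approx 1633.3$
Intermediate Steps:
$h{\left(m \right)} = \frac{1}{-4 + m}$
$M{\left(n \right)} = \frac{1}{-139 + n^{2} - 140 n}$ ($M{\left(n \right)} = \frac{1}{\left(-139 - n\right) + \left(n^{2} - 139 n\right)} = \frac{1}{-139 + n^{2} - 140 n}$)
$M{\left(216 \right)} - h{\left(1 \right)} 4900 = \frac{1}{-139 + 216^{2} - 30240} - \frac{1}{-4 + 1} \cdot 4900 = \frac{1}{-139 + 46656 - 30240} - \frac{1}{-3} \cdot 4900 = \frac{1}{16277} - \left(- \frac{1}{3}\right) 4900 = \frac{1}{16277} - - \frac{4900}{3} = \frac{1}{16277} + \frac{4900}{3} = \frac{79757303}{48831}$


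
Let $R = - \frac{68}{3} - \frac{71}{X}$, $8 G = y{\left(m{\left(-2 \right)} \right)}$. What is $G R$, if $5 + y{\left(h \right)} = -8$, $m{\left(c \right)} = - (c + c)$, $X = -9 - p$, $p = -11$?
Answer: $\frac{4537}{48} \approx 94.521$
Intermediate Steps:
$X = 2$ ($X = -9 - -11 = -9 + 11 = 2$)
$m{\left(c \right)} = - 2 c$
$y{\left(h \right)} = -13$ ($y{\left(h \right)} = -5 - 8 = -13$)
$G = - \frac{13}{8}$ ($G = \frac{1}{8} \left(-13\right) = - \frac{13}{8} \approx -1.625$)
$R = - \frac{349}{6}$ ($R = - \frac{68}{3} - \frac{71}{2} = - \frac{349}{6} \approx -58.167$)
$G R = \left(- \frac{13}{8}\right) \left(- \frac{349}{6}\right) = \frac{4537}{48}$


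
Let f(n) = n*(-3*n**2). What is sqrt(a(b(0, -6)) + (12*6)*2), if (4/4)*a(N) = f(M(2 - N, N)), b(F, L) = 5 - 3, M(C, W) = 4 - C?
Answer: 4*I*sqrt(3) ≈ 6.9282*I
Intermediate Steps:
b(F, L) = 2
f(n) = -3*n**3
a(N) = -3*(2 + N)**3 (a(N) = -3*(4 - (2 - N))**3 = -3*(4 + (-2 + N))**3 = -3*(2 + N)**3)
sqrt(a(b(0, -6)) + (12*6)*2) = sqrt(-3*(2 + 2)**3 + (12*6)*2) = sqrt(-3*4**3 + 72*2) = sqrt(-3*64 + 144) = sqrt(-192 + 144) = sqrt(-48) = 4*I*sqrt(3)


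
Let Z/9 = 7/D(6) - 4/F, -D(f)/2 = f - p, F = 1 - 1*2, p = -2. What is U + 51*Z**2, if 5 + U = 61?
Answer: 13435955/256 ≈ 52484.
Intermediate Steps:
U = 56 (U = -5 + 61 = 56)
F = -1 (F = 1 - 2 = -1)
D(f) = -4 - 2*f (D(f) = -2*(f - 1*(-2)) = -2*(f + 2) = -2*(2 + f) = -4 - 2*f)
Z = 513/16 (Z = 9*(7/(-4 - 2*6) - 4/(-1)) = 9*(7/(-4 - 12) - 4*(-1)) = 9*(7/(-16) + 4) = 9*(7*(-1/16) + 4) = 9*(-7/16 + 4) = 9*(57/16) = 513/16 ≈ 32.063)
U + 51*Z**2 = 56 + 51*(513/16)**2 = 56 + 51*(263169/256) = 56 + 13421619/256 = 13435955/256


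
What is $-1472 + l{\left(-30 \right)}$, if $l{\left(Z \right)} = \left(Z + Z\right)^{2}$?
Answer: $2128$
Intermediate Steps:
$l{\left(Z \right)} = 4 Z^{2}$ ($l{\left(Z \right)} = \left(2 Z\right)^{2} = 4 Z^{2}$)
$-1472 + l{\left(-30 \right)} = -1472 + 4 \left(-30\right)^{2} = -1472 + 4 \cdot 900 = -1472 + 3600 = 2128$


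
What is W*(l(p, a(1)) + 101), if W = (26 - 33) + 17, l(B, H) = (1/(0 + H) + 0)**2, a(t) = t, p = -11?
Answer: 1020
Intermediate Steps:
l(B, H) = H**(-2) (l(B, H) = (1/H + 0)**2 = (1/H)**2 = H**(-2))
W = 10 (W = -7 + 17 = 10)
W*(l(p, a(1)) + 101) = 10*(1**(-2) + 101) = 10*(1 + 101) = 10*102 = 1020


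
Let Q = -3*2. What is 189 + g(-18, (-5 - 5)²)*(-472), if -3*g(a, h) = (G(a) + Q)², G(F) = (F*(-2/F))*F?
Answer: 141789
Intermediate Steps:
Q = -6
G(F) = -2*F
g(a, h) = -(-6 - 2*a)²/3 (g(a, h) = -(-2*a - 6)²/3 = -(-6 - 2*a)²/3)
189 + g(-18, (-5 - 5)²)*(-472) = 189 - 4*(3 - 18)²/3*(-472) = 189 - 4/3*(-15)²*(-472) = 189 - 4/3*225*(-472) = 189 - 300*(-472) = 189 + 141600 = 141789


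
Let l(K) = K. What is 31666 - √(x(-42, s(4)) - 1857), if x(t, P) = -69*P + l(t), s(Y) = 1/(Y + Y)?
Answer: 31666 - I*√30522/4 ≈ 31666.0 - 43.676*I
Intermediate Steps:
s(Y) = 1/(2*Y)
x(t, P) = t - 69*P (x(t, P) = -69*P + t = t - 69*P)
31666 - √(x(-42, s(4)) - 1857) = 31666 - √((-42 - 69/(2*4)) - 1857) = 31666 - √((-42 - 69*⅛) - 1857) = 31666 - √((-42 - 69/8) - 1857) = 31666 - √(-405/8 - 1857) = 31666 - √(-15261/8) = 31666 - I*√30522/4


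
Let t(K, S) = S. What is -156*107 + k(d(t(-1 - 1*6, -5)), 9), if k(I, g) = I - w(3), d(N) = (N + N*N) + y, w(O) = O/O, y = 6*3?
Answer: -16655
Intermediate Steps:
y = 18
w(O) = 1
d(N) = 18 + N + N**2 (d(N) = (N + N*N) + 18 = (N + N**2) + 18 = 18 + N + N**2)
k(I, g) = -1 + I (k(I, g) = I - 1*1 = I - 1 = -1 + I)
-156*107 + k(d(t(-1 - 1*6, -5)), 9) = -156*107 + (-1 + (18 - 5 + (-5)**2)) = -16692 + (-1 + (18 - 5 + 25)) = -16692 + (-1 + 38) = -16692 + 37 = -16655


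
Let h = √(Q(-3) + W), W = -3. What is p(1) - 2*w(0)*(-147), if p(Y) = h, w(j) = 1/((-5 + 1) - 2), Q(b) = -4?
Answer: -49 + I*√7 ≈ -49.0 + 2.6458*I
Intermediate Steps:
w(j) = -⅙ (w(j) = 1/(-4 - 2) = 1/(-6) = -⅙)
h = I*√7 (h = √(-4 - 3) = √(-7) = I*√7 ≈ 2.6458*I)
p(Y) = I*√7
p(1) - 2*w(0)*(-147) = I*√7 - 2*(-⅙)*(-147) = I*√7 + (⅓)*(-147) = I*√7 - 49 = -49 + I*√7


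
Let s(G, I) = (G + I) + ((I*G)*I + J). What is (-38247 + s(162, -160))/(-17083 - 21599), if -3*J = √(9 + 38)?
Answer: -4108955/38682 + √47/116046 ≈ -106.22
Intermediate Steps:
J = -√47/3 (J = -√(9 + 38)/3 = -√47/3 ≈ -2.2852)
s(G, I) = G + I - √47/3 + G*I² (s(G, I) = (G + I) + ((I*G)*I - √47/3) = (G + I) + ((G*I)*I - √47/3) = (G + I) + (G*I² - √47/3) = (G + I) + (-√47/3 + G*I²) = G + I - √47/3 + G*I²)
(-38247 + s(162, -160))/(-17083 - 21599) = (-38247 + (162 - 160 - √47/3 + 162*(-160)²))/(-17083 - 21599) = (-38247 + (162 - 160 - √47/3 + 162*25600))/(-38682) = (-38247 + (162 - 160 - √47/3 + 4147200))*(-1/38682) = (-38247 + (4147202 - √47/3))*(-1/38682) = (4108955 - √47/3)*(-1/38682) = -4108955/38682 + √47/116046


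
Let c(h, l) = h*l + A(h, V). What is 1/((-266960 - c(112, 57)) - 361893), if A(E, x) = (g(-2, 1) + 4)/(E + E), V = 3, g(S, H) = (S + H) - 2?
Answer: -224/142293089 ≈ -1.5742e-6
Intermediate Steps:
g(S, H) = -2 + H + S (g(S, H) = (H + S) - 2 = -2 + H + S)
A(E, x) = 1/(2*E) (A(E, x) = ((-2 + 1 - 2) + 4)/(E + E) = (-3 + 4)/((2*E)) = 1*(1/(2*E)) = 1/(2*E))
c(h, l) = 1/(2*h) + h*l (c(h, l) = h*l + 1/(2*h) = 1/(2*h) + h*l)
1/((-266960 - c(112, 57)) - 361893) = 1/((-266960 - ((1/2)/112 + 112*57)) - 361893) = 1/((-266960 - ((1/2)*(1/112) + 6384)) - 361893) = 1/((-266960 - (1/224 + 6384)) - 361893) = 1/((-266960 - 1*1430017/224) - 361893) = 1/((-266960 - 1430017/224) - 361893) = 1/(-61229057/224 - 361893) = 1/(-142293089/224) = -224/142293089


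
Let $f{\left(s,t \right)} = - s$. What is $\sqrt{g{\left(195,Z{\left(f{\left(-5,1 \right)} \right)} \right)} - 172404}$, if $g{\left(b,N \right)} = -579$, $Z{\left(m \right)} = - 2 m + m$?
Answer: $23 i \sqrt{327} \approx 415.91 i$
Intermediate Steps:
$Z{\left(m \right)} = - m$
$\sqrt{g{\left(195,Z{\left(f{\left(-5,1 \right)} \right)} \right)} - 172404} = \sqrt{-579 - 172404} = \sqrt{-172983} = 23 i \sqrt{327}$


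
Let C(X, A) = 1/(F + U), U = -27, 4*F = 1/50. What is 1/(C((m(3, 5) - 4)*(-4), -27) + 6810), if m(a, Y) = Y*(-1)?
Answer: 5399/36766990 ≈ 0.00014684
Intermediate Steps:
F = 1/200 (F = (¼)/50 = (¼)*(1/50) = 1/200 ≈ 0.0050000)
m(a, Y) = -Y
C(X, A) = -200/5399 (C(X, A) = 1/(1/200 - 27) = 1/(-5399/200) = -200/5399)
1/(C((m(3, 5) - 4)*(-4), -27) + 6810) = 1/(-200/5399 + 6810) = 1/(36766990/5399) = 5399/36766990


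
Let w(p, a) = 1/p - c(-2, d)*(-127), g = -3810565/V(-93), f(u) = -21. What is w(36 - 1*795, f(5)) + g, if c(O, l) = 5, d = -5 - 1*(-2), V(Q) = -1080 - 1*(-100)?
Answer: 672908711/148764 ≈ 4523.3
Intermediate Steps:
V(Q) = -980 (V(Q) = -1080 + 100 = -980)
d = -3 (d = -5 + 2 = -3)
g = 762113/196 (g = -3810565/(-980) = -3810565*(-1/980) = 762113/196 ≈ 3888.3)
w(p, a) = 635 + 1/p (w(p, a) = 1/p - 5*(-127) = 1/p - 1*(-635) = 1/p + 635 = 635 + 1/p)
w(36 - 1*795, f(5)) + g = (635 + 1/(36 - 1*795)) + 762113/196 = (635 + 1/(36 - 795)) + 762113/196 = (635 + 1/(-759)) + 762113/196 = (635 - 1/759) + 762113/196 = 481964/759 + 762113/196 = 672908711/148764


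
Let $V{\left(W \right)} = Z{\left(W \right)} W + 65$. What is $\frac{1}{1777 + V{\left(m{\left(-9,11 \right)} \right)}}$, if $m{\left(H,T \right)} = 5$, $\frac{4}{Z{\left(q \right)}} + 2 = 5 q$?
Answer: $\frac{23}{42386} \approx 0.00054263$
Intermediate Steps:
$Z{\left(q \right)} = \frac{4}{-2 + 5 q}$
$V{\left(W \right)} = 65 + \frac{4 W}{-2 + 5 W}$ ($V{\left(W \right)} = \frac{4}{-2 + 5 W} W + 65 = \frac{4 W}{-2 + 5 W} + 65 = 65 + \frac{4 W}{-2 + 5 W}$)
$\frac{1}{1777 + V{\left(m{\left(-9,11 \right)} \right)}} = \frac{1}{1777 + \frac{-130 + 329 \cdot 5}{-2 + 5 \cdot 5}} = \frac{1}{1777 + \frac{-130 + 1645}{-2 + 25}} = \frac{1}{1777 + \frac{1}{23} \cdot 1515} = \frac{1}{1777 + \frac{1515}{23}} = \frac{1}{\frac{42386}{23}} = \frac{23}{42386}$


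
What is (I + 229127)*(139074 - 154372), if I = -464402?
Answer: 3599236950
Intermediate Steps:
(I + 229127)*(139074 - 154372) = (-464402 + 229127)*(139074 - 154372) = -235275*(-15298) = 3599236950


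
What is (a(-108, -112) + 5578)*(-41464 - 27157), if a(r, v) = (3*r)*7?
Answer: -227135510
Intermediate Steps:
a(r, v) = 21*r
(a(-108, -112) + 5578)*(-41464 - 27157) = (21*(-108) + 5578)*(-41464 - 27157) = (-2268 + 5578)*(-68621) = 3310*(-68621) = -227135510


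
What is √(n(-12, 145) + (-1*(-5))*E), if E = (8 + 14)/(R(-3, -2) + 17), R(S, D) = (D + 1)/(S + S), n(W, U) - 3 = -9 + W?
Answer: I*√122982/103 ≈ 3.4047*I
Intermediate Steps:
n(W, U) = -6 + W (n(W, U) = 3 + (-9 + W) = -6 + W)
R(S, D) = (1 + D)/(2*S) (R(S, D) = (1 + D)/((2*S)) = (1 + D)*(1/(2*S)) = (1 + D)/(2*S))
E = 132/103 (E = (8 + 14)/((½)*(1 - 2)/(-3) + 17) = 22/((½)*(-⅓)*(-1) + 17) = 22/(⅙ + 17) = 22/(103/6) = 22*(6/103) = 132/103 ≈ 1.2816)
√(n(-12, 145) + (-1*(-5))*E) = √((-6 - 12) - 1*(-5)*(132/103)) = √(-18 + 5*(132/103)) = √(-18 + 660/103) = √(-1194/103) = I*√122982/103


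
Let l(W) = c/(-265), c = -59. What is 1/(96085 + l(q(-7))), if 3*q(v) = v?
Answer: 265/25462584 ≈ 1.0407e-5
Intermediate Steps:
q(v) = v/3
l(W) = 59/265 (l(W) = -59/(-265) = -59*(-1/265) = 59/265)
1/(96085 + l(q(-7))) = 1/(96085 + 59/265) = 1/(25462584/265) = 265/25462584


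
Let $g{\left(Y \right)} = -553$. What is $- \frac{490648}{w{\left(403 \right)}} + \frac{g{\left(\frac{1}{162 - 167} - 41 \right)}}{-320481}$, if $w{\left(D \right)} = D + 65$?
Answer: $- \frac{623980567}{595179} \approx -1048.4$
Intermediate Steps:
$w{\left(D \right)} = 65 + D$
$- \frac{490648}{w{\left(403 \right)}} + \frac{g{\left(\frac{1}{162 - 167} - 41 \right)}}{-320481} = - \frac{490648}{65 + 403} - \frac{553}{-320481} = - \frac{490648}{468} - - \frac{79}{45783} = \left(-490648\right) \frac{1}{468} + \frac{79}{45783} = - \frac{122662}{117} + \frac{79}{45783} = - \frac{623980567}{595179}$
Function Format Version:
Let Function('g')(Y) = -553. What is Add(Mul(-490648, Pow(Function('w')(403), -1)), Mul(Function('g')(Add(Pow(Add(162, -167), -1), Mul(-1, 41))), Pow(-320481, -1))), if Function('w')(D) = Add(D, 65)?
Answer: Rational(-623980567, 595179) ≈ -1048.4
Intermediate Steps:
Function('w')(D) = Add(65, D)
Add(Mul(-490648, Pow(Function('w')(403), -1)), Mul(Function('g')(Add(Pow(Add(162, -167), -1), Mul(-1, 41))), Pow(-320481, -1))) = Add(Mul(-490648, Pow(Add(65, 403), -1)), Mul(-553, Pow(-320481, -1))) = Add(Mul(-490648, Pow(468, -1)), Mul(-553, Rational(-1, 320481))) = Add(Mul(-490648, Rational(1, 468)), Rational(79, 45783)) = Add(Rational(-122662, 117), Rational(79, 45783)) = Rational(-623980567, 595179)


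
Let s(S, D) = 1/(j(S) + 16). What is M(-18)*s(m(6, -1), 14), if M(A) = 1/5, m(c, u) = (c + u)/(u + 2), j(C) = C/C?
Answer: 1/85 ≈ 0.011765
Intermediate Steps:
j(C) = 1
m(c, u) = (c + u)/(2 + u)
M(A) = 1/5
s(S, D) = 1/17 (s(S, D) = 1/(1 + 16) = 1/17)
M(-18)*s(m(6, -1), 14) = (1/5)*(1/17) = 1/85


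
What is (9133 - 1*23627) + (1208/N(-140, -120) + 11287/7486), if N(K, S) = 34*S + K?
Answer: -114460051607/7897730 ≈ -14493.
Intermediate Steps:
N(K, S) = K + 34*S
(9133 - 1*23627) + (1208/N(-140, -120) + 11287/7486) = (9133 - 1*23627) + (1208/(-140 + 34*(-120)) + 11287/7486) = (9133 - 23627) + (1208/(-140 - 4080) + 11287*(1/7486)) = -14494 + (1208/(-4220) + 11287/7486) = -14494 + (1208*(-1/4220) + 11287/7486) = -14494 + (-302/1055 + 11287/7486) = -14494 + 9647013/7897730 = -114460051607/7897730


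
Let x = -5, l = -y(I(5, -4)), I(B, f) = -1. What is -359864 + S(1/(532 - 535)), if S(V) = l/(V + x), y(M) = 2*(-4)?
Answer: -719731/2 ≈ -3.5987e+5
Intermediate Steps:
y(M) = -8
l = 8 (l = -1*(-8) = 8)
S(V) = 8/(-5 + V) (S(V) = 8/(V - 5) = 8/(-5 + V))
-359864 + S(1/(532 - 535)) = -359864 + 8/(-5 + 1/(532 - 535)) = -359864 + 8/(-5 + 1/(-3)) = -359864 + 8/(-5 - ⅓) = -359864 + 8/(-16/3) = -359864 + 8*(-3/16) = -359864 - 3/2 = -719731/2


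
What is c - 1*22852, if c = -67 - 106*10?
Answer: -23979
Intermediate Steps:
c = -1127 (c = -67 - 1060 = -1127)
c - 1*22852 = -1127 - 1*22852 = -1127 - 22852 = -23979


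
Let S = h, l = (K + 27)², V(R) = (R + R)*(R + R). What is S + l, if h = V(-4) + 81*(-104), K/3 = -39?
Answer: -260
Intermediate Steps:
V(R) = 4*R² (V(R) = (2*R)*(2*R) = 4*R²)
K = -117 (K = 3*(-39) = -117)
h = -8360 (h = 4*(-4)² + 81*(-104) = 4*16 - 8424 = 64 - 8424 = -8360)
l = 8100 (l = (-117 + 27)² = (-90)² = 8100)
S = -8360
S + l = -8360 + 8100 = -260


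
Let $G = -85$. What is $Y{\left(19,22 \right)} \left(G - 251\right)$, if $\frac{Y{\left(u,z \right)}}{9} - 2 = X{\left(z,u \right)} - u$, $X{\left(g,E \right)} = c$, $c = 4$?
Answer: $39312$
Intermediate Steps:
$X{\left(g,E \right)} = 4$
$Y{\left(u,z \right)} = 54 - 9 u$ ($Y{\left(u,z \right)} = 18 + 9 \left(4 - u\right) = 18 - \left(-36 + 9 u\right) = 54 - 9 u$)
$Y{\left(19,22 \right)} \left(G - 251\right) = \left(54 - 171\right) \left(-85 - 251\right) = \left(54 - 171\right) \left(-336\right) = \left(-117\right) \left(-336\right) = 39312$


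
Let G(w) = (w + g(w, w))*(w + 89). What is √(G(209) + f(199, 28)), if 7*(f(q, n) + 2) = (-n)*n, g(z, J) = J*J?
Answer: 3*√1453234 ≈ 3616.5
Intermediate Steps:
g(z, J) = J²
f(q, n) = -2 - n²/7 (f(q, n) = -2 + ((-n)*n)/7 = -2 + (-n²)/7 = -2 - n²/7)
G(w) = (89 + w)*(w + w²) (G(w) = (w + w²)*(w + 89) = (w + w²)*(89 + w) = (89 + w)*(w + w²))
√(G(209) + f(199, 28)) = √(209*(89 + 209² + 90*209) + (-2 - ⅐*28²)) = √(209*(89 + 43681 + 18810) + (-2 - ⅐*784)) = √(209*62580 + (-2 - 112)) = √(13079220 - 114) = √13079106 = 3*√1453234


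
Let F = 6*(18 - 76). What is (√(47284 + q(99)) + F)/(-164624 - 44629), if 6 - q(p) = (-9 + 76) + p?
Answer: 116/69751 - 2*√1309/69751 ≈ 0.00062565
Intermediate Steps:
F = -348 (F = 6*(-58) = -348)
q(p) = -61 - p (q(p) = 6 - ((-9 + 76) + p) = 6 - (67 + p) = 6 + (-67 - p) = -61 - p)
(√(47284 + q(99)) + F)/(-164624 - 44629) = (√(47284 + (-61 - 1*99)) - 348)/(-164624 - 44629) = (√(47284 + (-61 - 99)) - 348)/(-209253) = (√(47284 - 160) - 348)*(-1/209253) = (√47124 - 348)*(-1/209253) = (6*√1309 - 348)*(-1/209253) = (-348 + 6*√1309)*(-1/209253) = 116/69751 - 2*√1309/69751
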